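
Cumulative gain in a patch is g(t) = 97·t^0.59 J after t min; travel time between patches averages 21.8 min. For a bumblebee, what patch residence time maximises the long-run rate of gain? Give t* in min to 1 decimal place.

By the marginal value theorem, leave when the instantaneous gain rate g'(t) equals the habitat-wide average g(t)/(T + t).
g'(t) = 0.59·97·t^-0.41. Setting 0.59·97·t^-0.41 = 97·t^0.59/(21.8+t) gives 0.59(21.8+t) = t, so 0.41·t = 0.59×21.8.
t* = 0.59×21.8/0.41 = 31.37 min.

31.4 min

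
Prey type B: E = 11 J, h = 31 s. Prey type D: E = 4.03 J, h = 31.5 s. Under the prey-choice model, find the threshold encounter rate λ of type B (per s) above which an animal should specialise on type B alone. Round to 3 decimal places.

The zero-one rule: include type D iff E₂/h₂ > λE₁/(1+λh₁). Equality gives the switch point.
λE₁h₂ = E₂ + λE₂h₁ ⇒ λ = E₂/(E₁h₂ − E₂h₁) = 4.03/(346.5 − 124.9) = 0.01819 per s.

0.018 per s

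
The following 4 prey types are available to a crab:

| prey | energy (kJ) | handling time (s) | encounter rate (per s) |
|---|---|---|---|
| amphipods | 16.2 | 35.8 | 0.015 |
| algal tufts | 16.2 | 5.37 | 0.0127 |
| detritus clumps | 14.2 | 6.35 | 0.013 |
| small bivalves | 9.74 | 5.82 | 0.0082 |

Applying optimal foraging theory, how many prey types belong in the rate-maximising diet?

4

Profitabilities (E/h, kJ/s): algal tufts 3.02, detritus clumps 2.24, small bivalves 1.67, amphipods 0.453. Add prey in this order while the next type's profitability exceeds the intake rate on those already taken.
Rate on top 1: 0.1926. detritus clumps: 2.24 > 0.1926 → include.
Rate on top 2: 0.3392. small bivalves: 1.67 > 0.3392 → include.
Rate on top 3: 0.3923. amphipods: 0.453 > 0.3923 → include.
Optimal diet: algal tufts, detritus clumps, small bivalves, amphipods — 4 of 4 types.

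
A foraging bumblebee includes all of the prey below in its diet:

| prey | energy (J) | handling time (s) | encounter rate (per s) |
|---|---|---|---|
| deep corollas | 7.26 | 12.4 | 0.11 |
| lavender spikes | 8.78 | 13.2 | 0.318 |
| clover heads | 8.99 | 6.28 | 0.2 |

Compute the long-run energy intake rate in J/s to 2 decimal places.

R = (0.11×7.26 + 0.318×8.78 + 0.2×8.99) / (1 + 0.11×12.4 + 0.318×13.2 + 0.2×6.28) = 5.389/7.818 = 0.6893 J/s.

0.69 J/s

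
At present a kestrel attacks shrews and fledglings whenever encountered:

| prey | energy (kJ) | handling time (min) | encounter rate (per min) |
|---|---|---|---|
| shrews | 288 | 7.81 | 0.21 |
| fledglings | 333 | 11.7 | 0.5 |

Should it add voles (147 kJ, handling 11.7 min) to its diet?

No

Intake rate on the current diet: R = (0.21×288 + 0.5×333) / (1 + 0.21×7.81 + 0.5×11.7) = 227/8.49 = 26.73 kJ/min.
Profitability of voles: 147/11.7 = 12.56 kJ/min.
Since 12.56 < R, time spent handling voles is better spent searching.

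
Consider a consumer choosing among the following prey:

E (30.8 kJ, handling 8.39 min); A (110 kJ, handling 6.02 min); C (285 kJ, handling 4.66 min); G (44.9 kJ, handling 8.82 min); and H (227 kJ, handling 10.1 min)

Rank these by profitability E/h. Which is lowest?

E

Profitability E/h (kJ/min): E = 30.8/8.39 = 3.67, A = 110/6.02 = 18.3, C = 285/4.66 = 61.2, G = 44.9/8.82 = 5.09, H = 227/10.1 = 22.5.
Ranked: C > H > A > G > E.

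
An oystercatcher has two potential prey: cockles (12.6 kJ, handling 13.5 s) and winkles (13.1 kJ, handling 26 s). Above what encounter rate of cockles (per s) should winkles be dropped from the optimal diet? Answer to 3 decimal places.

The zero-one rule: include winkles iff E₂/h₂ > λE₁/(1+λh₁). Equality gives the switch point.
λE₁h₂ = E₂ + λE₂h₁ ⇒ λ = E₂/(E₁h₂ − E₂h₁) = 13.1/(327.6 − 176.8) = 0.0869 per s.

0.087 per s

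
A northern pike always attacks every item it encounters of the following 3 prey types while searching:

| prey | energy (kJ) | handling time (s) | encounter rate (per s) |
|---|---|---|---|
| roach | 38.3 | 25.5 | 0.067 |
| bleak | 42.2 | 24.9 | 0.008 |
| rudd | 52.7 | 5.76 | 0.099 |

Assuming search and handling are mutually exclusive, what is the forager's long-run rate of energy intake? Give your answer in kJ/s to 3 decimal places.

R = (0.067×38.3 + 0.008×42.2 + 0.099×52.7) / (1 + 0.067×25.5 + 0.008×24.9 + 0.099×5.76) = 8.121/3.478 = 2.335 kJ/s.

2.335 kJ/s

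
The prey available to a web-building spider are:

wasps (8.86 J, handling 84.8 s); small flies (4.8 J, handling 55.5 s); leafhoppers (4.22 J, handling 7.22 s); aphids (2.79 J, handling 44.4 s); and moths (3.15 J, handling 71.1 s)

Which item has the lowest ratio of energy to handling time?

moths

In descending order of E/h:
leafhoppers: 4.22/7.22 = 0.584 J/s
wasps: 8.86/84.8 = 0.104 J/s
small flies: 4.8/55.5 = 0.0865 J/s
aphids: 2.79/44.4 = 0.0628 J/s
moths: 3.15/71.1 = 0.0443 J/s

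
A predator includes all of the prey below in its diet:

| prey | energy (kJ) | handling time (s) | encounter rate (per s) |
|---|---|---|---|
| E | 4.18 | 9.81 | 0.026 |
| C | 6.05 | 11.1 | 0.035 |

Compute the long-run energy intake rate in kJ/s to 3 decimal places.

0.195 kJ/s

R = Σλ_iE_i / (1 + Σλ_ih_i)
Numerator: 0.026×4.18 + 0.035×6.05 = 0.3204
Denominator: 1 + 0.026×9.81 + 0.035×11.1 = 1.644
R = 0.3204/1.644 = 0.195 kJ/s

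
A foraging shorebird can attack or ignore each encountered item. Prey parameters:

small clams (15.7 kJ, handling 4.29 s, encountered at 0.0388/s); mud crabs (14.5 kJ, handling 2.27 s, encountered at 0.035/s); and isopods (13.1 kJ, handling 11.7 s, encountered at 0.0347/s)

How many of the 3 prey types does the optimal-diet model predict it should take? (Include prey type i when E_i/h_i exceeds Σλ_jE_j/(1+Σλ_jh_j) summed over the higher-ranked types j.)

3

E/h in descending order: mud crabs 6.39, small clams 3.66, isopods 1.12 kJ/s. The optimal diet is the largest prefix of this list for which every included type satisfies E_i/h_i > R on the types above it.
Rate on top 1: 0.4701. small clams: 3.66 > 0.4701 → include.
Rate on top 2: 0.8963. isopods: 1.12 > 0.8963 → include.
Optimal diet: mud crabs, small clams, isopods — 3 of 3 types.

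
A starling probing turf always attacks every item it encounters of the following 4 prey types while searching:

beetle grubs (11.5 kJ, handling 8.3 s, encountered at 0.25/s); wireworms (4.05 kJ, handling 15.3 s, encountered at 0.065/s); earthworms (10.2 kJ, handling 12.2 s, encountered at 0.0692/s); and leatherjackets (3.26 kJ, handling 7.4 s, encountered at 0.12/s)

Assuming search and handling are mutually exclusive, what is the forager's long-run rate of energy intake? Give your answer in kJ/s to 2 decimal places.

R = (0.25×11.5 + 0.065×4.05 + 0.0692×10.2 + 0.12×3.26) / (1 + 0.25×8.3 + 0.065×15.3 + 0.0692×12.2 + 0.12×7.4) = 4.235/5.802 = 0.73 kJ/s.

0.73 kJ/s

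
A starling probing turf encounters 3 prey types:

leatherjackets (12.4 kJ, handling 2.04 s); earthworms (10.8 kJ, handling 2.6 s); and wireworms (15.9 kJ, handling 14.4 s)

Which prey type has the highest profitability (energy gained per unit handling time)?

Profitability E/h (kJ/s): leatherjackets = 12.4/2.04 = 6.08, earthworms = 10.8/2.6 = 4.15, wireworms = 15.9/14.4 = 1.1.
Ranked: leatherjackets > earthworms > wireworms.

leatherjackets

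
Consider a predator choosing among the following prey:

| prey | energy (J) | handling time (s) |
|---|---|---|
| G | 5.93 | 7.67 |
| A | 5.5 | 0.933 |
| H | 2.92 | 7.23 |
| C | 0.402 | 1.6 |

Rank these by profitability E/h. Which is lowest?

In descending order of E/h:
A: 5.5/0.933 = 5.89 J/s
G: 5.93/7.67 = 0.773 J/s
H: 2.92/7.23 = 0.404 J/s
C: 0.402/1.6 = 0.251 J/s

C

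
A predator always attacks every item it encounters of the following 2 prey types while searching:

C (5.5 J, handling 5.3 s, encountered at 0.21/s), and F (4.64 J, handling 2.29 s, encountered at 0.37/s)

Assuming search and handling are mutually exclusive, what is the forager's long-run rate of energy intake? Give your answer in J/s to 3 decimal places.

0.970 J/s

R = (0.21×5.5 + 0.37×4.64) / (1 + 0.21×5.3 + 0.37×2.29) = 2.872/2.96 = 0.9701 J/s.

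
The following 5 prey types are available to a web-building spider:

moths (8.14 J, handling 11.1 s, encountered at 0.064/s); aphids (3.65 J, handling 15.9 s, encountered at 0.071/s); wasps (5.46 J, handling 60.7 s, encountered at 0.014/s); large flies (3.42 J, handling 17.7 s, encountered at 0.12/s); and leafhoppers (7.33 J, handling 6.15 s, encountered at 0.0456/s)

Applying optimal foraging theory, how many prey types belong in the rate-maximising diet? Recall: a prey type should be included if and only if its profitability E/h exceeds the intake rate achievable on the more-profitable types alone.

2

E/h in descending order: leafhoppers 1.19, moths 0.733, aphids 0.23, large flies 0.193, wasps 0.09 J/s. The optimal diet is the largest prefix of this list for which every included type satisfies E_i/h_i > R on the types above it.
Rate on top 1: 0.261. moths: 0.733 > 0.261 → include.
Rate on top 2: 0.4296. aphids: 0.23 < 0.4296 → exclude; stop.
Optimal diet: leafhoppers, moths — 2 of 5 types.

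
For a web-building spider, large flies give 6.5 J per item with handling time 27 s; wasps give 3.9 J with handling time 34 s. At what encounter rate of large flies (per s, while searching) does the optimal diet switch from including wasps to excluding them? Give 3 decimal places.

Drop wasps once their profitability E₂/h₂ falls below the rate achievable on large flies alone: E₂/h₂ = λE₁/(1 + λh₁).
Solve for λ: λE₁h₂ = E₂(1 + λh₁) → λ(E₁h₂ − E₂h₁) = E₂ → λ = E₂/(E₁h₂ − E₂h₁).
λ = 3.9/(6.5×34 − 3.9×27) = 3.9/115.7 = 0.03371 per s.

0.034 per s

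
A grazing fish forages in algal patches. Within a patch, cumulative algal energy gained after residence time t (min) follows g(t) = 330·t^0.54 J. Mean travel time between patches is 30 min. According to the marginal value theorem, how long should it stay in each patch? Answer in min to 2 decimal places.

By the marginal value theorem, leave when the instantaneous gain rate g'(t) equals the habitat-wide average g(t)/(T + t).
g'(t) = 0.54·330·t^-0.46. Setting 0.54·330·t^-0.46 = 330·t^0.54/(30+t) gives 0.54(30+t) = t, so 0.46·t = 0.54×30.
t* = 0.54×30/0.46 = 35.22 min.

35.22 min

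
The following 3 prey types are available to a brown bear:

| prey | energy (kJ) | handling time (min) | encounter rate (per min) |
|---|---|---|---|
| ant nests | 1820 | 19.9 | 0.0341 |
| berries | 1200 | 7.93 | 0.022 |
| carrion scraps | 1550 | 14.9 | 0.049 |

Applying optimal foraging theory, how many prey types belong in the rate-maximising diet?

3

Profitabilities (E/h, kJ/min): berries 151, carrion scraps 104, ant nests 91.5. Add prey in this order while the next type's profitability exceeds the intake rate on those already taken.
Rate on top 1: 22.48. carrion scraps: 104 > 22.48 → include.
Rate on top 2: 53.74. ant nests: 91.5 > 53.74 → include.
Optimal diet: berries, carrion scraps, ant nests — 3 of 3 types.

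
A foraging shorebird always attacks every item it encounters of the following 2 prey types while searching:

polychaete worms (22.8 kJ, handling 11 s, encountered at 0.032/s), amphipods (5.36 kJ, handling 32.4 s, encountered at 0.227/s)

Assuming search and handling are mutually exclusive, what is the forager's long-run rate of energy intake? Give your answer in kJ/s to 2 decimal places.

Energy encountered per unit search time: 0.032×22.8 + 0.227×5.36 = 1.946 kJ/s.
Handling time per unit search time: 0.032×11 + 0.227×32.4 = 7.707.
Rate = 1.946/(1 + 7.707) = 0.2235 kJ/s.

0.22 kJ/s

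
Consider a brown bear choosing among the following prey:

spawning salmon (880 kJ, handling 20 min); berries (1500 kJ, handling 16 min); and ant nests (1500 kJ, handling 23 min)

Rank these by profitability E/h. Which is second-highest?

ant nests

In descending order of E/h:
berries: 1500/16 = 93.8 kJ/min
ant nests: 1500/23 = 65.2 kJ/min
spawning salmon: 880/20 = 44 kJ/min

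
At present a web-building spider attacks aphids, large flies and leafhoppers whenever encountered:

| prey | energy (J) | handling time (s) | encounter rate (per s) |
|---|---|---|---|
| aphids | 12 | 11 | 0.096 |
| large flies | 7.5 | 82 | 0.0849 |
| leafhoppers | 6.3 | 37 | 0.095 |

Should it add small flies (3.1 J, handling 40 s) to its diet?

Intake rate on the current diet: R = (0.096×12 + 0.0849×7.5 + 0.095×6.3) / (1 + 0.096×11 + 0.0849×82 + 0.095×37) = 2.387/12.53 = 0.1905 J/s.
Profitability of small flies: 3.1/40 = 0.0775 J/s.
0.0775 < 0.1905, so adding small flies would lower the average — exclude it.

No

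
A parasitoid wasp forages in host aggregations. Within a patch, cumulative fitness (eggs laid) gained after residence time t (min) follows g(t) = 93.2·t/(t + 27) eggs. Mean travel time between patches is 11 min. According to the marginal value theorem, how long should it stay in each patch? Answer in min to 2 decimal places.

Maximise g(t)/(T+t): set derivative to zero → g'(t)(T+t) = g(t).
g'(t) = 93.2·27/(t + 27)². Setting 93.2·27/(t+27)² = 93.2t/[(t+27)(11+t)] gives 27(11+t) = t(t+27), so t² = 27×11 = 297.
t* = √297 = 17.23 min.

17.23 min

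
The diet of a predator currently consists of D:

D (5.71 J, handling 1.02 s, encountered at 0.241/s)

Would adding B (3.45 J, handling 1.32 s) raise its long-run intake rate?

On D alone, R = ΣλE/(1+Σλh) = 1.376/1.246 = 1.105 J/s.
Profitability of B: 3.45/1.32 = 2.614 J/s.
2.614 > 1.105, so adding B raises the average — include it.

Yes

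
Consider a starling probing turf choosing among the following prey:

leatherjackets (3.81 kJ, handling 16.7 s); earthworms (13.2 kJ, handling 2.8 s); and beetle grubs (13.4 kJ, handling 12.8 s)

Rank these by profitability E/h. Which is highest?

In descending order of E/h:
earthworms: 13.2/2.8 = 4.71 kJ/s
beetle grubs: 13.4/12.8 = 1.05 kJ/s
leatherjackets: 3.81/16.7 = 0.228 kJ/s

earthworms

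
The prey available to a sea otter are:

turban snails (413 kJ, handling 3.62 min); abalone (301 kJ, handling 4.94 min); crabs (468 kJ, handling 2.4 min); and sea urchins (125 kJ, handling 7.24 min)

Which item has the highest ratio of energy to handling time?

In descending order of E/h:
crabs: 468/2.4 = 195 kJ/min
turban snails: 413/3.62 = 114 kJ/min
abalone: 301/4.94 = 60.9 kJ/min
sea urchins: 125/7.24 = 17.3 kJ/min

crabs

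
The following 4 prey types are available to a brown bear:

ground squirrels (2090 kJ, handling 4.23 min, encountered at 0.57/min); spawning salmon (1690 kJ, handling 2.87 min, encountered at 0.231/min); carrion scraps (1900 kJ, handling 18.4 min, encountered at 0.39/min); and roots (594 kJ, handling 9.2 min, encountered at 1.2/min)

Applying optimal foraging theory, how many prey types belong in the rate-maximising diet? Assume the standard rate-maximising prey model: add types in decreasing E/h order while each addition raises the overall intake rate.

2

Rank by E/h (kJ/min): spawning salmon 589, ground squirrels 494, carrion scraps 103, roots 64.6. Include each in turn until the next type's E/h falls below the running intake rate.
Rate on top 1: 234.8. ground squirrels: 494 > 234.8 → include.
Rate on top 2: 388.2. carrion scraps: 103 < 388.2 → exclude; stop.
Optimal diet: spawning salmon, ground squirrels — 2 of 4 types.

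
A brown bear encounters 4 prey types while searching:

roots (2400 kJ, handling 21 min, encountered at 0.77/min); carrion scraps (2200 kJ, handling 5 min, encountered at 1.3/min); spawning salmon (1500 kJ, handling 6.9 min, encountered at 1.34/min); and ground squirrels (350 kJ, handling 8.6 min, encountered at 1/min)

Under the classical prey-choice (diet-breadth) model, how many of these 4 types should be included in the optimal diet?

Profitabilities (E/h, kJ/min): carrion scraps 440, spawning salmon 217, roots 114, ground squirrels 40.7. Add prey in this order while the next type's profitability exceeds the intake rate on those already taken.
Rate on top 1: 381.3. spawning salmon: 217 < 381.3 → exclude; stop.
Optimal diet: carrion scraps — 1 of 4 types.

1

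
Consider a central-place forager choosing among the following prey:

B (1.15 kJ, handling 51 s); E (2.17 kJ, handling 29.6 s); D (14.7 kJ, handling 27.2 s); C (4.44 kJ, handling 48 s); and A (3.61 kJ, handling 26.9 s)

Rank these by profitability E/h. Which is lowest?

B

In descending order of E/h:
D: 14.7/27.2 = 0.54 kJ/s
A: 3.61/26.9 = 0.134 kJ/s
C: 4.44/48 = 0.0925 kJ/s
E: 2.17/29.6 = 0.0733 kJ/s
B: 1.15/51 = 0.0225 kJ/s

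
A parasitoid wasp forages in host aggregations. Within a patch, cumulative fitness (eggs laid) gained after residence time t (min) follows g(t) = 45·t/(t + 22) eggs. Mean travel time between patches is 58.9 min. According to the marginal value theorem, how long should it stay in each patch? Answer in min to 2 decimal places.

36.00 min

By the marginal value theorem, leave when the instantaneous gain rate g'(t) equals the habitat-wide average g(t)/(T + t).
g'(t) = 45·22/(t + 22)². Setting 45·22/(t+22)² = 45t/[(t+22)(58.9+t)] gives 22(58.9+t) = t(t+22), so t² = 22×58.9 = 1296.
t* = √1296 = 36 min.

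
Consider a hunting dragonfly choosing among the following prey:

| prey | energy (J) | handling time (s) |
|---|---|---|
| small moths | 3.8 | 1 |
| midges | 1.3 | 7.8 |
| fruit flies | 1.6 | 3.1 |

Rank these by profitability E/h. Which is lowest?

Profitability E/h (J/s): small moths = 3.8/1 = 3.8, midges = 1.3/7.8 = 0.167, fruit flies = 1.6/3.1 = 0.516.
Ranked: small moths > fruit flies > midges.

midges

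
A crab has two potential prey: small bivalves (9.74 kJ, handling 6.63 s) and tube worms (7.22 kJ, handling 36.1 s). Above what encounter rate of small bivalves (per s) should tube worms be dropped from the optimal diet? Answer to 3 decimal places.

0.024 per s

At the threshold, the rate on small bivalves alone equals the profitability of tube worms: λ·9.74/(1 + λ·6.63) = 7.22/36.1 = 0.2.
Rearranging, λ(9.74 − 0.2×6.63) = 0.2, so λ = 0.2/8.414 = 0.02377 per s.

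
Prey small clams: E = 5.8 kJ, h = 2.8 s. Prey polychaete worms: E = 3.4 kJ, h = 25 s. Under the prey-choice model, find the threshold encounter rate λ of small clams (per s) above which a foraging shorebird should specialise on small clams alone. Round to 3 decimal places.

The zero-one rule: include polychaete worms iff E₂/h₂ > λE₁/(1+λh₁). Equality gives the switch point.
λE₁h₂ = E₂ + λE₂h₁ ⇒ λ = E₂/(E₁h₂ − E₂h₁) = 3.4/(145 − 9.52) = 0.0251 per s.

0.025 per s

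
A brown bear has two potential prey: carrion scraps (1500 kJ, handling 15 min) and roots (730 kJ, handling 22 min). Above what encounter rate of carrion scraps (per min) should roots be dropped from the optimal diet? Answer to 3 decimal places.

At the threshold, the rate on carrion scraps alone equals the profitability of roots: λ·1500/(1 + λ·15) = 730/22 = 33.18.
Rearranging, λ(1500 − 33.18×15) = 33.18, so λ = 33.18/1002 = 0.03311 per min.

0.033 per min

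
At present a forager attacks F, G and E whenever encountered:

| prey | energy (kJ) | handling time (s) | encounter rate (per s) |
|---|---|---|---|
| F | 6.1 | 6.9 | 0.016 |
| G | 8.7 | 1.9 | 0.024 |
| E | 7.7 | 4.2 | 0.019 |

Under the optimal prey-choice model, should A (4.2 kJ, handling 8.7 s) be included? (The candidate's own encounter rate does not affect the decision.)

Yes

Current rate: (0.016×6.1 + 0.024×8.7 + 0.019×7.7)/(1 + 0.016×6.9 + 0.024×1.9 + 0.019×4.2) = 0.3663 kJ/s.
Profitability of A: 4.2/8.7 = 0.4828 kJ/s.
Since 0.4828 > R, including A increases the long-run rate.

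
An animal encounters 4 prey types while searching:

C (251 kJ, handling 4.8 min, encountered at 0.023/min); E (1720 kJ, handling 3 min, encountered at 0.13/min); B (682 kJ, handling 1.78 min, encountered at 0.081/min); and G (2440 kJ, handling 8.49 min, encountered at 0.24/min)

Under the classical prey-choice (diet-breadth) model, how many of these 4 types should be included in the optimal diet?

E/h in descending order: E 573, B 383, G 287, C 52.3 kJ/min. The optimal diet is the largest prefix of this list for which every included type satisfies E_i/h_i > R on the types above it.
Rate on top 1: 160.9. B: 383 > 160.9 → include.
Rate on top 2: 181.8. G: 287 > 181.8 → include.
Rate on top 3: 242. C: 52.3 < 242 → exclude; stop.
Optimal diet: E, B, G — 3 of 4 types.

3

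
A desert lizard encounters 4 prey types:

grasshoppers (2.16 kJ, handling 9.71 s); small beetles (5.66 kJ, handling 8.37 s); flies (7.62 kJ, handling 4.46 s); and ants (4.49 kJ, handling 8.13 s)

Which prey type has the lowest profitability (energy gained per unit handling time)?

Profitability E/h (kJ/s): grasshoppers = 2.16/9.71 = 0.222, small beetles = 5.66/8.37 = 0.676, flies = 7.62/4.46 = 1.71, ants = 4.49/8.13 = 0.552.
Ranked: flies > small beetles > ants > grasshoppers.

grasshoppers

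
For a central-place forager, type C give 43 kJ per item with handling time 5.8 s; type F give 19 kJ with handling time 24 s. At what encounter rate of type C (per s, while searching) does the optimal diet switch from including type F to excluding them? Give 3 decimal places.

At the threshold, the rate on type C alone equals the profitability of type F: λ·43/(1 + λ·5.8) = 19/24 = 0.7917.
Rearranging, λ(43 − 0.7917×5.8) = 0.7917, so λ = 0.7917/38.41 = 0.02061 per s.

0.021 per s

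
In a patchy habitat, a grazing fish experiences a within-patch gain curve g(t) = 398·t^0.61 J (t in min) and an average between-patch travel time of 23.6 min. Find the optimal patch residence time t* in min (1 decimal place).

Optimal t* satisfies g'(t*) = g(t*)/(T + t*).
g'(t) = 0.61·398·t^-0.39. Setting 0.61·398·t^-0.39 = 398·t^0.61/(23.6+t) gives 0.61(23.6+t) = t, so 0.39·t = 0.61×23.6.
t* = 0.61×23.6/0.39 = 36.91 min.

36.9 min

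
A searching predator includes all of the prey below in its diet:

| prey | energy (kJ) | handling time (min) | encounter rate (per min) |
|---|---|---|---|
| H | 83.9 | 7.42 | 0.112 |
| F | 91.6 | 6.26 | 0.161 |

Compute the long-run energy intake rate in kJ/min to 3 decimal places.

8.505 kJ/min

Energy encountered per unit search time: 0.112×83.9 + 0.161×91.6 = 24.14 kJ/min.
Handling time per unit search time: 0.112×7.42 + 0.161×6.26 = 1.839.
Rate = 24.14/(1 + 1.839) = 8.505 kJ/min.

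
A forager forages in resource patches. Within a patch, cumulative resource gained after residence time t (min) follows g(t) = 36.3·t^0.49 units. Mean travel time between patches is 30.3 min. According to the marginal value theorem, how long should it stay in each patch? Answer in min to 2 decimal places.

By the marginal value theorem, leave when the instantaneous gain rate g'(t) equals the habitat-wide average g(t)/(T + t).
g'(t) = 0.49·36.3·t^-0.51. Setting 0.49·36.3·t^-0.51 = 36.3·t^0.49/(30.3+t) gives 0.49(30.3+t) = t, so 0.51·t = 0.49×30.3.
t* = 0.49×30.3/0.51 = 29.11 min.

29.11 min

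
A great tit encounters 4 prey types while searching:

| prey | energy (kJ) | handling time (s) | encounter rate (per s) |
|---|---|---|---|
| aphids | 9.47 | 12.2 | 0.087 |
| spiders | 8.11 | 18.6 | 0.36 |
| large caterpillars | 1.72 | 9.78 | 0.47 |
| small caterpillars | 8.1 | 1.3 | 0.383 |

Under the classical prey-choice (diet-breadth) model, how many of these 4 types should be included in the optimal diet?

Rank by E/h (kJ/s): small caterpillars 6.23, aphids 0.776, spiders 0.436, large caterpillars 0.176. Include each in turn until the next type's E/h falls below the running intake rate.
Rate on top 1: 2.071. aphids: 0.776 < 2.071 → exclude; stop.
Optimal diet: small caterpillars — 1 of 4 types.

1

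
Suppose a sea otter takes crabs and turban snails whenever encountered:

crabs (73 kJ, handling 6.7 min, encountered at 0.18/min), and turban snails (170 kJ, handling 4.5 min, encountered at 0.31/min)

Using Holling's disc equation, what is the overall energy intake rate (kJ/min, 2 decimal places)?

R = (0.18×73 + 0.31×170) / (1 + 0.18×6.7 + 0.31×4.5) = 65.84/3.601 = 18.28 kJ/min.

18.28 kJ/min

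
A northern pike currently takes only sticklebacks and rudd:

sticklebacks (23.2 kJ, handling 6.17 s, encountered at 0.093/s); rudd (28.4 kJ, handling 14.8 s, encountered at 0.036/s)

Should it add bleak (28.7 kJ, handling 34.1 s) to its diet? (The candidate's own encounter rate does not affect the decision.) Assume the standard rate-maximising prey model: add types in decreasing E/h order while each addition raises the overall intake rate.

No

Current rate: (0.093×23.2 + 0.036×28.4)/(1 + 0.093×6.17 + 0.036×14.8) = 1.51 kJ/s.
bleak: E/h = 28.7/34.1 = 0.8416 kJ/s.
Since 0.8416 < R, time spent handling bleak is better spent searching.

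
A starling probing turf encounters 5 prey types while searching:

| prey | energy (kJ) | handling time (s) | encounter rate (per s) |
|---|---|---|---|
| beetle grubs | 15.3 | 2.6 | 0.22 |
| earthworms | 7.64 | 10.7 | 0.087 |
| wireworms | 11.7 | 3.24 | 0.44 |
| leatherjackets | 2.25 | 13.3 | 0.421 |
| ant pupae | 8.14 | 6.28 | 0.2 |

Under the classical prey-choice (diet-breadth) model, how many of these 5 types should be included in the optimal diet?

2

Rank by E/h (kJ/s): beetle grubs 5.88, wireworms 3.61, ant pupae 1.3, earthworms 0.714, leatherjackets 0.169. Include each in turn until the next type's E/h falls below the running intake rate.
Rate on top 1: 2.141. wireworms: 3.61 > 2.141 → include.
Rate on top 2: 2.84. ant pupae: 1.3 < 2.84 → exclude; stop.
Optimal diet: beetle grubs, wireworms — 2 of 5 types.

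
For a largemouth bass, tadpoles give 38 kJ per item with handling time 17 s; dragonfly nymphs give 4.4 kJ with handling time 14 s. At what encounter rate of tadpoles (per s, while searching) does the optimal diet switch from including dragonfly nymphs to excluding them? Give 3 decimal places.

0.010 per s

At the threshold, the rate on tadpoles alone equals the profitability of dragonfly nymphs: λ·38/(1 + λ·17) = 4.4/14 = 0.3143.
Rearranging, λ(38 − 0.3143×17) = 0.3143, so λ = 0.3143/32.66 = 0.009624 per s.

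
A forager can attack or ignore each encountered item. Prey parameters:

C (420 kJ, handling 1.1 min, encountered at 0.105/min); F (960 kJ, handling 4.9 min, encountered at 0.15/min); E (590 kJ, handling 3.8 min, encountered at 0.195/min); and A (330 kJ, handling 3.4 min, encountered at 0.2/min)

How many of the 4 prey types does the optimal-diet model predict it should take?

E/h in descending order: C 382, F 196, E 155, A 97.1 kJ/min. The optimal diet is the largest prefix of this list for which every included type satisfies E_i/h_i > R on the types above it.
Rate on top 1: 39.53. F: 196 > 39.53 → include.
Rate on top 2: 101.6. E: 155 > 101.6 → include.
Rate on top 3: 117. A: 97.1 < 117 → exclude; stop.
Optimal diet: C, F, E — 3 of 4 types.

3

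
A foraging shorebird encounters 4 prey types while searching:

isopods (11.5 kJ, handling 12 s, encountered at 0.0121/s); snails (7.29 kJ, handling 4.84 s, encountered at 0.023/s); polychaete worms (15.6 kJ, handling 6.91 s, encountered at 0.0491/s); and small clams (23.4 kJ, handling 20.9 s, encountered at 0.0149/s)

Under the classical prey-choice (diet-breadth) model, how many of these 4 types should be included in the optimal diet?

Rank by E/h (kJ/s): polychaete worms 2.26, snails 1.51, small clams 1.12, isopods 0.958. Include each in turn until the next type's E/h falls below the running intake rate.
Rate on top 1: 0.5719. snails: 1.51 > 0.5719 → include.
Rate on top 2: 0.6436. small clams: 1.12 > 0.6436 → include.
Rate on top 3: 0.7277. isopods: 0.958 > 0.7277 → include.
Optimal diet: polychaete worms, snails, small clams, isopods — 4 of 4 types.

4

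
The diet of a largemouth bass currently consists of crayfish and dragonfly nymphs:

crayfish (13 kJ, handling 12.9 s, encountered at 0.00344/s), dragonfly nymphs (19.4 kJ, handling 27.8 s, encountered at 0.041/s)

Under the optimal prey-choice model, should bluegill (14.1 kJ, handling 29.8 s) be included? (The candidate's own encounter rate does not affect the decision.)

Current rate: (0.00344×13 + 0.041×19.4)/(1 + 0.00344×12.9 + 0.041×27.8) = 0.3846 kJ/s.
Profitability of bluegill: 14.1/29.8 = 0.4732 kJ/s.
Since 0.4732 > R, including bluegill increases the long-run rate.

Yes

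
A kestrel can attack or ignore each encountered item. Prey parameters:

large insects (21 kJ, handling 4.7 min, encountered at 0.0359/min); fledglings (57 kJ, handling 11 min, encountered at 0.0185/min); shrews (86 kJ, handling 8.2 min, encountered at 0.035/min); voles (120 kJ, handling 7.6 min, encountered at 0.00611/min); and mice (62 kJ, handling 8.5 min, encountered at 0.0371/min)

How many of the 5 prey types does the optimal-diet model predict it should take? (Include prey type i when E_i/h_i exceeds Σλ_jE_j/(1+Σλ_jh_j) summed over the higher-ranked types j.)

Rank by E/h (kJ/min): voles 15.8, shrews 10.5, mice 7.29, fledglings 5.18, large insects 4.47. Include each in turn until the next type's E/h falls below the running intake rate.
Rate on top 1: 0.7007. shrews: 10.5 > 0.7007 → include.
Rate on top 2: 2.807. mice: 7.29 > 2.807 → include.
Rate on top 3: 3.665. fledglings: 5.18 > 3.665 → include.
Rate on top 4: 3.832. large insects: 4.47 > 3.832 → include.
Optimal diet: voles, shrews, mice, fledglings, large insects — 5 of 5 types.

5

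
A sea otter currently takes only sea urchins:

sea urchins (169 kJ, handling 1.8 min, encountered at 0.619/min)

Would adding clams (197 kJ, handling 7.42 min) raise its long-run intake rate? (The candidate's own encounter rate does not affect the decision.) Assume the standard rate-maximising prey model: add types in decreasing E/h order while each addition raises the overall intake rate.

No

On sea urchins alone, R = ΣλE/(1+Σλh) = 104.6/2.114 = 49.48 kJ/min.
clams: E/h = 197/7.42 = 26.55 kJ/min.
26.55 < 49.48, so adding clams would lower the average — exclude it.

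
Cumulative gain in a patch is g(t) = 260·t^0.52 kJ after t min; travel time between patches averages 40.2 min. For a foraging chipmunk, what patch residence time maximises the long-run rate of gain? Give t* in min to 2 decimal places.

43.55 min

Optimal t* satisfies g'(t*) = g(t*)/(T + t*).
g'(t) = 0.52·260·t^-0.48. Setting 0.52·260·t^-0.48 = 260·t^0.52/(40.2+t) gives 0.52(40.2+t) = t, so 0.48·t = 0.52×40.2.
t* = 0.52×40.2/0.48 = 43.55 min.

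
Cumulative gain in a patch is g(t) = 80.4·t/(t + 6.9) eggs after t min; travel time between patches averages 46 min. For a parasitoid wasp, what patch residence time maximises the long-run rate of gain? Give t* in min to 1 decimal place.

By the marginal value theorem, leave when the instantaneous gain rate g'(t) equals the habitat-wide average g(t)/(T + t).
g'(t) = 80.4·6.9/(t + 6.9)². Setting 80.4·6.9/(t+6.9)² = 80.4t/[(t+6.9)(46+t)] gives 6.9(46+t) = t(t+6.9), so t² = 6.9×46 = 317.4.
t* = √317.4 = 17.82 min.

17.8 min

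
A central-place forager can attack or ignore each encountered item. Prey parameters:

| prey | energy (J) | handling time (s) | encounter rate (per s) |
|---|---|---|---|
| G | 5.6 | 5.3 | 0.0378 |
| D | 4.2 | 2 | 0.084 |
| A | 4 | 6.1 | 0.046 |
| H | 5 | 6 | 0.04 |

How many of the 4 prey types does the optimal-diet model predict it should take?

E/h in descending order: D 2.1, G 1.06, H 0.833, A 0.656 J/s. The optimal diet is the largest prefix of this list for which every included type satisfies E_i/h_i > R on the types above it.
Rate on top 1: 0.3021. G: 1.06 > 0.3021 → include.
Rate on top 2: 0.4125. H: 0.833 > 0.4125 → include.
Rate on top 3: 0.4753. A: 0.656 > 0.4753 → include.
Optimal diet: D, G, H, A — 4 of 4 types.

4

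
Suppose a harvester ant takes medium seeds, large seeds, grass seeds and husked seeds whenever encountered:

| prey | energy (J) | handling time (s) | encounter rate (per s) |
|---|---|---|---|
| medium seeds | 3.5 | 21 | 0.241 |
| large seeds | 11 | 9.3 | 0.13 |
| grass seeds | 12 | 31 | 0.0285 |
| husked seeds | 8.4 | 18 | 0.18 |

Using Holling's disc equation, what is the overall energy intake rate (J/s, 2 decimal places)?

0.36 J/s

Energy encountered per unit search time: 0.241×3.5 + 0.13×11 + 0.0285×12 + 0.18×8.4 = 4.128 J/s.
Handling time per unit search time: 0.241×21 + 0.13×9.3 + 0.0285×31 + 0.18×18 = 10.39.
Rate = 4.128/(1 + 10.39) = 0.3623 J/s.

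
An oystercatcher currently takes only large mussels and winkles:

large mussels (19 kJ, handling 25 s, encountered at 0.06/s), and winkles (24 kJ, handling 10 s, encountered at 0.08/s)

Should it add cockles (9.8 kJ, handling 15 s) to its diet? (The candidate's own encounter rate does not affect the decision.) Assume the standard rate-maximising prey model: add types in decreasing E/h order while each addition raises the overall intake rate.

Current rate: (0.06×19 + 0.08×24)/(1 + 0.06×25 + 0.08×10) = 0.9273 kJ/s.
cockles: E/h = 9.8/15 = 0.6533 kJ/s.
0.6533 < 0.9273, so adding cockles would lower the average — exclude it.

No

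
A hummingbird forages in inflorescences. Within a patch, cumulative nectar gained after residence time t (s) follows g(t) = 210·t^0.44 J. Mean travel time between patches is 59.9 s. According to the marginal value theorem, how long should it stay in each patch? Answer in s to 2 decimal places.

47.06 s

Optimal t* satisfies g'(t*) = g(t*)/(T + t*).
g'(t) = 0.44·210·t^-0.56. Setting 0.44·210·t^-0.56 = 210·t^0.44/(59.9+t) gives 0.44(59.9+t) = t, so 0.56·t = 0.44×59.9.
t* = 0.44×59.9/0.56 = 47.06 s.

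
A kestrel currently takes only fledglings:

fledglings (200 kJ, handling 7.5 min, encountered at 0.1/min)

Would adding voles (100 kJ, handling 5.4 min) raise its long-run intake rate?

Yes

Current rate: (0.1×200)/(1 + 0.1×7.5) = 11.43 kJ/min.
Profitability of voles: 100/5.4 = 18.52 kJ/min.
Since 18.52 > R, including voles increases the long-run rate.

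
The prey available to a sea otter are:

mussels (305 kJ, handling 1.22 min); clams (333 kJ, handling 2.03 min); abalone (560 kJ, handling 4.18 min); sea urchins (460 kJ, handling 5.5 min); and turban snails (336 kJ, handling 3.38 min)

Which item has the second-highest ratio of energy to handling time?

In descending order of E/h:
mussels: 305/1.22 = 250 kJ/min
clams: 333/2.03 = 164 kJ/min
abalone: 560/4.18 = 134 kJ/min
turban snails: 336/3.38 = 99.4 kJ/min
sea urchins: 460/5.5 = 83.6 kJ/min

clams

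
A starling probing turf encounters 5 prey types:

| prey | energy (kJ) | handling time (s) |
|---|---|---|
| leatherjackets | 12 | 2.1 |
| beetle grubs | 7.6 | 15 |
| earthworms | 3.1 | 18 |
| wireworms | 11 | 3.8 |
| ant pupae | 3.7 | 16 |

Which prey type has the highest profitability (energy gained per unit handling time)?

In descending order of E/h:
leatherjackets: 12/2.1 = 5.71 kJ/s
wireworms: 11/3.8 = 2.89 kJ/s
beetle grubs: 7.6/15 = 0.507 kJ/s
ant pupae: 3.7/16 = 0.231 kJ/s
earthworms: 3.1/18 = 0.172 kJ/s

leatherjackets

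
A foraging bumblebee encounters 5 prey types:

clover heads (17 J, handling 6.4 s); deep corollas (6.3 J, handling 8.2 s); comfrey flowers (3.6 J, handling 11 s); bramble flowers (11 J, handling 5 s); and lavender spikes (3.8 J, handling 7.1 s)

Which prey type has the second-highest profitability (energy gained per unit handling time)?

In descending order of E/h:
clover heads: 17/6.4 = 2.66 J/s
bramble flowers: 11/5 = 2.2 J/s
deep corollas: 6.3/8.2 = 0.768 J/s
lavender spikes: 3.8/7.1 = 0.535 J/s
comfrey flowers: 3.6/11 = 0.327 J/s

bramble flowers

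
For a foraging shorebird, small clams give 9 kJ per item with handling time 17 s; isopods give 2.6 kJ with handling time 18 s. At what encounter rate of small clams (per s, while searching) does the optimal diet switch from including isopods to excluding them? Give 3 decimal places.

Drop isopods once their profitability E₂/h₂ falls below the rate achievable on small clams alone: E₂/h₂ = λE₁/(1 + λh₁).
Solve for λ: λE₁h₂ = E₂(1 + λh₁) → λ(E₁h₂ − E₂h₁) = E₂ → λ = E₂/(E₁h₂ − E₂h₁).
λ = 2.6/(9×18 − 2.6×17) = 2.6/117.8 = 0.02207 per s.

0.022 per s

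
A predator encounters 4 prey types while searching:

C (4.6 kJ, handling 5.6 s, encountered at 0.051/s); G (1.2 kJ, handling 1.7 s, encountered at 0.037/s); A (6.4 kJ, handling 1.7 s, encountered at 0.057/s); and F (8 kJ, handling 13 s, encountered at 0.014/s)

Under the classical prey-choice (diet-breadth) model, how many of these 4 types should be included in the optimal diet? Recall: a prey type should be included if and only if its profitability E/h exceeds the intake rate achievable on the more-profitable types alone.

4

E/h in descending order: A 3.76, C 0.821, G 0.706, F 0.615 kJ/s. The optimal diet is the largest prefix of this list for which every included type satisfies E_i/h_i > R on the types above it.
Rate on top 1: 0.3326. C: 0.821 > 0.3326 → include.
Rate on top 2: 0.4336. G: 0.706 > 0.4336 → include.
Rate on top 3: 0.4454. F: 0.615 > 0.4454 → include.
Optimal diet: A, C, G, F — 4 of 4 types.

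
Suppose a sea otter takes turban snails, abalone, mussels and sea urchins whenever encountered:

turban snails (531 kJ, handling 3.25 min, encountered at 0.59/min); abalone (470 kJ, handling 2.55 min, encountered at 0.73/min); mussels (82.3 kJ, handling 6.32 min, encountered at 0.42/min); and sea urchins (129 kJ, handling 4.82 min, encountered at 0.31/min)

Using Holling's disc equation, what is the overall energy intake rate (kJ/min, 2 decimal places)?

R = Σλ_iE_i / (1 + Σλ_ih_i)
Numerator: 0.59×531 + 0.73×470 + 0.42×82.3 + 0.31×129 = 730.9
Denominator: 1 + 0.59×3.25 + 0.73×2.55 + 0.42×6.32 + 0.31×4.82 = 8.928
R = 730.9/8.928 = 81.87 kJ/min

81.87 kJ/min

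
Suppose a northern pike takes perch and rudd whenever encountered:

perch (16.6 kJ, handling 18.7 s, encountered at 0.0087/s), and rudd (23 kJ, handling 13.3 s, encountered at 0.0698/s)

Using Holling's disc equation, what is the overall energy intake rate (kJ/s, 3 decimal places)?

R = Σλ_iE_i / (1 + Σλ_ih_i)
Numerator: 0.0087×16.6 + 0.0698×23 = 1.75
Denominator: 1 + 0.0087×18.7 + 0.0698×13.3 = 2.091
R = 1.75/2.091 = 0.8368 kJ/s

0.837 kJ/s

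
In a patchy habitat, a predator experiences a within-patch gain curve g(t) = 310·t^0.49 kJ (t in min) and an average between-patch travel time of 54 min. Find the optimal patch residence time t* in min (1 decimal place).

Optimal t* satisfies g'(t*) = g(t*)/(T + t*).
g'(t) = 0.49·310·t^-0.51. Setting 0.49·310·t^-0.51 = 310·t^0.49/(54+t) gives 0.49(54+t) = t, so 0.51·t = 0.49×54.
t* = 0.49×54/0.51 = 51.88 min.

51.9 min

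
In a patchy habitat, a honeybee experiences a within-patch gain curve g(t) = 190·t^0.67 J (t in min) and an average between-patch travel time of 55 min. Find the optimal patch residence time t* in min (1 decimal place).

111.7 min

Maximise g(t)/(T+t): set derivative to zero → g'(t)(T+t) = g(t).
g'(t) = 0.67·190·t^-0.33. Setting 0.67·190·t^-0.33 = 190·t^0.67/(55+t) gives 0.67(55+t) = t, so 0.33·t = 0.67×55.
t* = 0.67×55/0.33 = 111.7 min.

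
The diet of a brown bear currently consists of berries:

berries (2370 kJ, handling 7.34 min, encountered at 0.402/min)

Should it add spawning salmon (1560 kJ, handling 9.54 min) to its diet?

No

Intake rate on the current diet: R = (0.402×2370) / (1 + 0.402×7.34) = 952.7/3.951 = 241.2 kJ/min.
spawning salmon: E/h = 1560/9.54 = 163.5 kJ/min.
Since 163.5 < R, time spent handling spawning salmon is better spent searching.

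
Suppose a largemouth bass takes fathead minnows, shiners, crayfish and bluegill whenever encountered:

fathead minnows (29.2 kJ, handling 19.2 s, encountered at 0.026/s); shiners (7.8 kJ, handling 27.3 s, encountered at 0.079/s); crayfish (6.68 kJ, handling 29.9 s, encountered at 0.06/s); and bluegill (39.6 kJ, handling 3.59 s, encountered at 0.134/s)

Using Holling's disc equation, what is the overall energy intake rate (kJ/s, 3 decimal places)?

R = Σλ_iE_i / (1 + Σλ_ih_i)
Numerator: 0.026×29.2 + 0.079×7.8 + 0.06×6.68 + 0.134×39.6 = 7.083
Denominator: 1 + 0.026×19.2 + 0.079×27.3 + 0.06×29.9 + 0.134×3.59 = 5.931
R = 7.083/5.931 = 1.194 kJ/s

1.194 kJ/s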